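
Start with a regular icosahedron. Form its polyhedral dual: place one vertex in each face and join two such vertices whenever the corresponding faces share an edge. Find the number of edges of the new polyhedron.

The base solid has V = 12, E = 30, F = 20.
The dual swaps V and F and preserves E: V′ = F = 20, E′ = E = 30, F′ = V = 12.

30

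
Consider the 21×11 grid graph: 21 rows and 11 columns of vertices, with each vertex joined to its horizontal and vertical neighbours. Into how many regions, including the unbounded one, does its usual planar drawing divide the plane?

The grid has V = 21·11 = 231 vertices and E = 21·10 + 11·20 = 430 edges.
F = 2 − V + E = 2 − 231 + 430 = 201.

201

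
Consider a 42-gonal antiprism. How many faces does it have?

86

An antiprism on an n-gon has two n-gon caps and 2n triangles: V = 2·42 = 84, E = 4·42 = 168, F = 2·42 + 2 = 86.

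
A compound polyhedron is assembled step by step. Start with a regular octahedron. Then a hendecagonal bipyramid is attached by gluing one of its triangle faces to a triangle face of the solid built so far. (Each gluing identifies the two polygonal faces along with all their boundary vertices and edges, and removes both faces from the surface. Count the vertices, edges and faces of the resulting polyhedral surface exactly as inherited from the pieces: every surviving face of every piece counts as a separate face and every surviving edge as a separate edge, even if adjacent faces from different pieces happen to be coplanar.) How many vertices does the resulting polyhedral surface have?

A regular octahedron: V=6, E=12, F=8.
Attach a hendecagonal bipyramid (V=13, E=33, F=22) along a 3-gon: merge 3 vertices and 3 edges, delete both glued faces → V=16, E=42, F=28.
Check: V − E + F = 16 − 42 + 28 = 2.

16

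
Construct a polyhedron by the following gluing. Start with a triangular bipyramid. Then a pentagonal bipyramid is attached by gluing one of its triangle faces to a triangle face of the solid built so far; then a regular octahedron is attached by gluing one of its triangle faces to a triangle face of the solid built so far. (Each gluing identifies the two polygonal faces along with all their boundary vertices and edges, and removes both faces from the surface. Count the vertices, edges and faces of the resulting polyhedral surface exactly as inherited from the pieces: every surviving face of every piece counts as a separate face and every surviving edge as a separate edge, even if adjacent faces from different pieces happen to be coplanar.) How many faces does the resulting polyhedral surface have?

A triangular bipyramid: V=5, E=9, F=6.
Attach a pentagonal bipyramid (V=7, E=15, F=10) along a 3-gon: merge 3 vertices and 3 edges, delete both glued faces → V=9, E=21, F=14.
Attach a regular octahedron (V=6, E=12, F=8) along a 3-gon: merge 3 vertices and 3 edges, delete both glued faces → V=12, E=30, F=20.
Check: V − E + F = 12 − 30 + 20 = 2.

20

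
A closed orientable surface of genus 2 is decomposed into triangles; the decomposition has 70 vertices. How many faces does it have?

144

χ = 2 − 2·2 = -2, and every face is a triangle so 3F = 2E.
V − E + F = -2 with E = 3F/2 gives 70 − (3/2 − 1)·F = -2, so F = 144 and E = 216.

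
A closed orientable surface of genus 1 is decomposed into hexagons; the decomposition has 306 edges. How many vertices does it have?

204

χ = 2 − 2·1 = 0, and every face is a hexagon so 6F = 2E.
F = 2E/6 = 102. Then V = 0 + E − F = 0 + 306 − 102 = 204.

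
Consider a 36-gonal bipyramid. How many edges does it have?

108

A bipyramid over an n-gon has 2n triangular faces and n + 2 vertices: V = 36 + 2 = 38, E = 3·36 = 108, F = 2·36 = 72.
Check: V − E + F = 38 − 108 + 72 = 2.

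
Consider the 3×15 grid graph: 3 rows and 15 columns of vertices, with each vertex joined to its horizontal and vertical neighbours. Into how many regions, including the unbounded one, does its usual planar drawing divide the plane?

The grid has V = 3·15 = 45 vertices and E = 3·14 + 15·2 = 72 edges.
F = 2 − V + E = 2 − 45 + 72 = 29.

29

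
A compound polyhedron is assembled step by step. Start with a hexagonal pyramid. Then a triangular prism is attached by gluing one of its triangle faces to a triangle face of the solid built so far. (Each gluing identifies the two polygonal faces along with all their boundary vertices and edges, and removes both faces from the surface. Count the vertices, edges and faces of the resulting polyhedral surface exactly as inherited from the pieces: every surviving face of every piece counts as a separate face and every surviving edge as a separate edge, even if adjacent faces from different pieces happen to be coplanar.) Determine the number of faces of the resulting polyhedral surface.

A hexagonal pyramid: V=7, E=12, F=7.
Attach a triangular prism (V=6, E=9, F=5) along a 3-gon: merge 3 vertices and 3 edges, delete both glued faces → V=10, E=18, F=10.
Check: V − E + F = 10 − 18 + 10 = 2.

10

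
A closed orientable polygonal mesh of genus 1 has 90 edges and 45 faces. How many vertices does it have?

For a closed orientable surface of genus 1, χ = 2 − 2·1 = 0.
V = 0 + E − F = 0 + 90 − 45 = 45.

45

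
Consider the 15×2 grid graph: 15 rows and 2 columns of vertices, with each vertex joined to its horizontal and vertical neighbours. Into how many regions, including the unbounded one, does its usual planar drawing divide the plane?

The grid has V = 15·2 = 30 vertices and E = 15·1 + 2·14 = 43 edges.
F = 2 − V + E = 2 − 30 + 43 = 15.

15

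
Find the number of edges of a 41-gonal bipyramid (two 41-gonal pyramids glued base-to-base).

A bipyramid over an n-gon has 2n triangular faces and n + 2 vertices: V = 41 + 2 = 43, E = 3·41 = 123, F = 2·41 = 82.

123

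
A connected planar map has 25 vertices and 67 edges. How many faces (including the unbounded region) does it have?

44

Euler's formula for a connected plane graph: V − E + F = 2, so F = 2 − 25 + 67 = 44.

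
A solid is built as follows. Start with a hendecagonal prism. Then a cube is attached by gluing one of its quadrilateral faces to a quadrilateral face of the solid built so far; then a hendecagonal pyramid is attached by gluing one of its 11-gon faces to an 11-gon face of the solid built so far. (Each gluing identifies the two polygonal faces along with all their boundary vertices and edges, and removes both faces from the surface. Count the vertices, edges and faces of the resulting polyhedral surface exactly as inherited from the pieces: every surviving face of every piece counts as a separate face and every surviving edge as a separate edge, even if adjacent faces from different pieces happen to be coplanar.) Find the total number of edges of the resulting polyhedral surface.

A hendecagonal prism: V=22, E=33, F=13.
Attach a cube (V=8, E=12, F=6) along a 4-gon: merge 4 vertices and 4 edges, delete both glued faces → V=26, E=41, F=17.
Attach a hendecagonal pyramid (V=12, E=22, F=12) along an 11-gon: merge 11 vertices and 11 edges, delete both glued faces → V=27, E=52, F=27.
Check: V − E + F = 27 − 52 + 27 = 2.

52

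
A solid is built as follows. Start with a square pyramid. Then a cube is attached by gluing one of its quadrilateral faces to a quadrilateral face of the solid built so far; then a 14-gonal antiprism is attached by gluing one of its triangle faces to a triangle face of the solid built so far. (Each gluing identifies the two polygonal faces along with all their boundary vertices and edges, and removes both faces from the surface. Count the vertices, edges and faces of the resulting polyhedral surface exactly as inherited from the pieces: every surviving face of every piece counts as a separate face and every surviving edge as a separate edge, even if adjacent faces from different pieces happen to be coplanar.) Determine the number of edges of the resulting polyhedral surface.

69

A square pyramid: V=5, E=8, F=5.
Attach a cube (V=8, E=12, F=6) along a 4-gon: merge 4 vertices and 4 edges, delete both glued faces → V=9, E=16, F=9.
Attach a 14-gonal antiprism (V=28, E=56, F=30) along a 3-gon: merge 3 vertices and 3 edges, delete both glued faces → V=34, E=69, F=37.
Check: V − E + F = 34 − 69 + 37 = 2.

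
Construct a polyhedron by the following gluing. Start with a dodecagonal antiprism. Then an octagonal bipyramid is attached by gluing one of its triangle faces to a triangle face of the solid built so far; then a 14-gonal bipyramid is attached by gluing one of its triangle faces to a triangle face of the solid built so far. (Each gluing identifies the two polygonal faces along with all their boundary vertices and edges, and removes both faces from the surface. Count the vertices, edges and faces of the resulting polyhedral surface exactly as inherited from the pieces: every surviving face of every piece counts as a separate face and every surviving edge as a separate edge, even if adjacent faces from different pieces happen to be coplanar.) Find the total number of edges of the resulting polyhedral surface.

A dodecagonal antiprism: V=24, E=48, F=26.
Attach an octagonal bipyramid (V=10, E=24, F=16) along a 3-gon: merge 3 vertices and 3 edges, delete both glued faces → V=31, E=69, F=40.
Attach a 14-gonal bipyramid (V=16, E=42, F=28) along a 3-gon: merge 3 vertices and 3 edges, delete both glued faces → V=44, E=108, F=66.
Check: V − E + F = 44 − 108 + 66 = 2.

108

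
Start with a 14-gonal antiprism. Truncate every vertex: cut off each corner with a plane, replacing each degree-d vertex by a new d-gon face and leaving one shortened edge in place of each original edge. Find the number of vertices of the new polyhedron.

The base solid has V = 28, E = 56, F = 30.
Truncation replaces each original edge-end by a new vertex, so V′ = 2E = 112.
Each original edge survives, and each old vertex of degree d contributes d new edges; summing degrees gives Σd = 2E, so E′ = E + 2E = 3E = 168.
Each original face survives and each original vertex becomes one new face: F′ = F + V = 58.

112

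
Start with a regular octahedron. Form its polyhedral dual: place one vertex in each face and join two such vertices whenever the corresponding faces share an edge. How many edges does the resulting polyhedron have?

12

The base solid has V = 6, E = 12, F = 8.
The dual swaps V and F and preserves E: V′ = F = 8, E′ = E = 12, F′ = V = 6.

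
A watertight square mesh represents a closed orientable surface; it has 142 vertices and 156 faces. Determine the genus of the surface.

8

Every face is a square, so 2E = 4·156 = 624, giving E = 312.
χ = V − E + F = 142 − 312 + 156 = -14.
For a closed orientable surface χ = 2 − 2g, so g = (2 − (-14))/2 = 8.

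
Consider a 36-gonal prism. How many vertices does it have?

72

A prism on an n-gon has two n-gon bases and n rectangular sides: V = 2·36 = 72, E = 3·36 = 108, F = 36 + 2 = 38.
Check: V − E + F = 72 − 108 + 38 = 2.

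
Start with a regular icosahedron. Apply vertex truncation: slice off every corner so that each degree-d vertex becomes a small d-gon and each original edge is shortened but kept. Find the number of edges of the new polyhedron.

90

The base solid has V = 12, E = 30, F = 20.
Truncation replaces each original edge-end by a new vertex, so V′ = 2E = 60.
Each original edge survives, and each old vertex of degree d contributes d new edges; summing degrees gives Σd = 2E, so E′ = E + 2E = 3E = 90.
Each original face survives and each original vertex becomes one new face: F′ = F + V = 32.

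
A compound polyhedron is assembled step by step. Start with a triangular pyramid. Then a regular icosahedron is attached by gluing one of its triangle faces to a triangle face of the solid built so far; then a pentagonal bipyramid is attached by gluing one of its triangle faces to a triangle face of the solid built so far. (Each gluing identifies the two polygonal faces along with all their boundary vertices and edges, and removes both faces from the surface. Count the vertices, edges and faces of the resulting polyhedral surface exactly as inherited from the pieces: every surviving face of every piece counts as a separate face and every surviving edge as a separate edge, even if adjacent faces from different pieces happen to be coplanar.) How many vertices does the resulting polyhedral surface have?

A triangular pyramid: V=4, E=6, F=4.
Attach a regular icosahedron (V=12, E=30, F=20) along a 3-gon: merge 3 vertices and 3 edges, delete both glued faces → V=13, E=33, F=22.
Attach a pentagonal bipyramid (V=7, E=15, F=10) along a 3-gon: merge 3 vertices and 3 edges, delete both glued faces → V=17, E=45, F=30.
Check: V − E + F = 17 − 45 + 30 = 2.

17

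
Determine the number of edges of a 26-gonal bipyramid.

78

A bipyramid over an n-gon has 2n triangular faces and n + 2 vertices: V = 26 + 2 = 28, E = 3·26 = 78, F = 2·26 = 52.
Check: V − E + F = 28 − 78 + 52 = 2.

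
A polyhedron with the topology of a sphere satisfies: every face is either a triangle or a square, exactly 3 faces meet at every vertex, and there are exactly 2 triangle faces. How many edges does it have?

9

Let x be the number of squares; then F = 2 + x.
Edge–face incidences: 2E = 3·2 + 4·x = 6 + 4x.
Every vertex has degree 3, so 3V = 2E.
Euler: V − E + F = 2 ⇒ (2E)/3 − E + (2 + x) = 2.
Multiply by 6: 2·(2E) − 3·(2E) + 6·(2 + x) = 12, i.e. 12 + 6x − (6 + 4x) = 12.
Collecting terms: 2x + 6 = 12, so 2x = 6, so x = 3.
Then 2E = 6 + 4·3 = 18, so E = 9, V = 2E/3 = 6, F = 2 + 3 = 5.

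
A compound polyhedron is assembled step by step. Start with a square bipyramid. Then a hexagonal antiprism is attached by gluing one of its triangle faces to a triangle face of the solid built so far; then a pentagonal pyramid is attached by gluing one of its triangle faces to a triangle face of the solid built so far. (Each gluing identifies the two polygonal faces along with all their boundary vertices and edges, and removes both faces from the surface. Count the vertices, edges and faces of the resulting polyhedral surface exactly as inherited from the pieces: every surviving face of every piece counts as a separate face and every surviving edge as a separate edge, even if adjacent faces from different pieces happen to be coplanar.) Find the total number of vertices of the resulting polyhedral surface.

18

A square bipyramid: V=6, E=12, F=8.
Attach a hexagonal antiprism (V=12, E=24, F=14) along a 3-gon: merge 3 vertices and 3 edges, delete both glued faces → V=15, E=33, F=20.
Attach a pentagonal pyramid (V=6, E=10, F=6) along a 3-gon: merge 3 vertices and 3 edges, delete both glued faces → V=18, E=40, F=24.
Check: V − E + F = 18 − 40 + 24 = 2.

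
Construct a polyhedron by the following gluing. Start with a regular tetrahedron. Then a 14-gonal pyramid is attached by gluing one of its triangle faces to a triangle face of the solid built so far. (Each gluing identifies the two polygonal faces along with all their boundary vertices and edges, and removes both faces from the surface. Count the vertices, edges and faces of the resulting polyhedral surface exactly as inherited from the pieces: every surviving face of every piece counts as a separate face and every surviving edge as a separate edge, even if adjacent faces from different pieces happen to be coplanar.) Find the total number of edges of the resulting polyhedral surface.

A regular tetrahedron: V=4, E=6, F=4.
Attach a 14-gonal pyramid (V=15, E=28, F=15) along a 3-gon: merge 3 vertices and 3 edges, delete both glued faces → V=16, E=31, F=17.
Check: V − E + F = 16 − 31 + 17 = 2.

31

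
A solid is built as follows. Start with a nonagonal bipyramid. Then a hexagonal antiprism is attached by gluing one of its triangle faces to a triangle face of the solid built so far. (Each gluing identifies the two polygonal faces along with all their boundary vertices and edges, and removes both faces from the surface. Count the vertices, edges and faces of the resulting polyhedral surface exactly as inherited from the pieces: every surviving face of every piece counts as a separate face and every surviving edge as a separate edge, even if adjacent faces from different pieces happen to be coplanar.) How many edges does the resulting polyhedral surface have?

48

A nonagonal bipyramid: V=11, E=27, F=18.
Attach a hexagonal antiprism (V=12, E=24, F=14) along a 3-gon: merge 3 vertices and 3 edges, delete both glued faces → V=20, E=48, F=30.
Check: V − E + F = 20 − 48 + 30 = 2.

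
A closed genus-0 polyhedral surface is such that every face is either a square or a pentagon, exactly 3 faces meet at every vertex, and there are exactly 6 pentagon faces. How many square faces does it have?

3

Let x be the number of squares; then F = 6 + x.
Edge–face incidences: 2E = 5·6 + 4·x = 30 + 4x.
Every vertex has degree 3, so 3V = 2E.
Euler: V − E + F = 2 ⇒ (2E)/3 − E + (6 + x) = 2.
Multiply by 6: 2·(2E) − 3·(2E) + 6·(6 + x) = 12, i.e. 36 + 6x − (30 + 4x) = 12.
Collecting terms: 2x + 6 = 12, so 2x = 6, so x = 3.
Then 2E = 30 + 4·3 = 42, so E = 21, V = 2E/3 = 14, F = 6 + 3 = 9.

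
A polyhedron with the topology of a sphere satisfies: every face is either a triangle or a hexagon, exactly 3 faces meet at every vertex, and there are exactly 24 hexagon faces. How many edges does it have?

78

Let x be the number of triangles; then F = 24 + x.
Edge–face incidences: 2E = 6·24 + 3·x = 144 + 3x.
Every vertex has degree 3, so 3V = 2E.
Euler: V − E + F = 2 ⇒ (2E)/3 − E + (24 + x) = 2.
Multiply by 6: 2·(2E) − 3·(2E) + 6·(24 + x) = 12, i.e. 144 + 6x − (144 + 3x) = 12.
Collecting terms: 3x = 12, so x = 4.
Then 2E = 144 + 3·4 = 156, so E = 78, V = 2E/3 = 52, F = 24 + 4 = 28.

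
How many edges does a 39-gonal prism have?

A prism on an n-gon has two n-gon bases and n rectangular sides: V = 2·39 = 78, E = 3·39 = 117, F = 39 + 2 = 41.

117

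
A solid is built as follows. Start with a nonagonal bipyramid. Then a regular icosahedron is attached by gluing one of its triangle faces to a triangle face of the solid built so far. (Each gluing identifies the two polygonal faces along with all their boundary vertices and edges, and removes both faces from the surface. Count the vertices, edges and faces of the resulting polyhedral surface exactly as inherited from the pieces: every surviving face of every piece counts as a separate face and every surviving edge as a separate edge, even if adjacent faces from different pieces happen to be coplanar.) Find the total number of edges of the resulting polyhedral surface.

54

A nonagonal bipyramid: V=11, E=27, F=18.
Attach a regular icosahedron (V=12, E=30, F=20) along a 3-gon: merge 3 vertices and 3 edges, delete both glued faces → V=20, E=54, F=36.
Check: V − E + F = 20 − 54 + 36 = 2.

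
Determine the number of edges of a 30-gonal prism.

A prism on an n-gon has two n-gon bases and n rectangular sides: V = 2·30 = 60, E = 3·30 = 90, F = 30 + 2 = 32.

90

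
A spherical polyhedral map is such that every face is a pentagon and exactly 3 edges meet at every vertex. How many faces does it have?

12

Each face has 5 edges and each edge borders two faces, so 2E = 5F.
Each vertex has degree 3, so 3V = 2E and hence V = 5F/3.
Euler: V − E + F = 2 ⇒ (5F/3) − (5F/2) + F = 2.
Multiply by 6: (10 − 15 + 6)F = 12, i.e. 1F = 12.
So F = 12, E = 5·12/2 = 30, V = 5·12/3 = 20.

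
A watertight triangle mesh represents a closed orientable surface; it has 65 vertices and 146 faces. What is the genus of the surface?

5

Every face is a triangle, so 2E = 3·146 = 438, giving E = 219.
χ = V − E + F = 65 − 219 + 146 = -8.
For a closed orientable surface χ = 2 − 2g, so g = (2 − (-8))/2 = 5.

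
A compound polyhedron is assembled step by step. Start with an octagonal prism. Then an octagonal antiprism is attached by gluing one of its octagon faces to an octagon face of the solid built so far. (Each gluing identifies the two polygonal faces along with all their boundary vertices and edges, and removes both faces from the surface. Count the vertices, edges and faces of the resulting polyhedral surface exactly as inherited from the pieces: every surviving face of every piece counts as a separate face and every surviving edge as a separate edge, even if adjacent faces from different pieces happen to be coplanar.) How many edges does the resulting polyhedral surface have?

An octagonal prism: V=16, E=24, F=10.
Attach an octagonal antiprism (V=16, E=32, F=18) along an 8-gon: merge 8 vertices and 8 edges, delete both glued faces → V=24, E=48, F=26.
Check: V − E + F = 24 − 48 + 26 = 2.

48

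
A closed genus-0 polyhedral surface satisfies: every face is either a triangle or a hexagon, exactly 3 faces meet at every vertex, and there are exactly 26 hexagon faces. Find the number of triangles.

4

Let x be the number of triangles; then F = 26 + x.
Edge–face incidences: 2E = 6·26 + 3·x = 156 + 3x.
Every vertex has degree 3, so 3V = 2E.
Euler: V − E + F = 2 ⇒ (2E)/3 − E + (26 + x) = 2.
Multiply by 6: 2·(2E) − 3·(2E) + 6·(26 + x) = 12, i.e. 156 + 6x − (156 + 3x) = 12.
Collecting terms: 3x = 12, so x = 4.
Then 2E = 156 + 3·4 = 168, so E = 84, V = 2E/3 = 56, F = 26 + 4 = 30.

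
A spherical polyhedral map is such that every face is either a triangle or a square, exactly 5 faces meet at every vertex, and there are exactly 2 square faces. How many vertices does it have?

Let x be the number of triangles; then F = 2 + x.
Edge–face incidences: 2E = 4·2 + 3·x = 8 + 3x.
Every vertex has degree 5, so 5V = 2E.
Euler: V − E + F = 2 ⇒ (2E)/5 − E + (2 + x) = 2.
Multiply by 10: 2·(2E) − 5·(2E) + 10·(2 + x) = 20, i.e. 20 + 10x − 3·(8 + 3x) = 20.
Collecting terms: x − 4 = 20, so x = 24.
Then 2E = 8 + 3·24 = 80, so E = 40, V = 2E/5 = 16, F = 2 + 24 = 26.

16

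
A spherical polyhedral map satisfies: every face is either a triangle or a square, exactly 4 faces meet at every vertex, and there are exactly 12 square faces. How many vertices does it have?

18

Let x be the number of triangles; then F = 12 + x.
Edge–face incidences: 2E = 4·12 + 3·x = 48 + 3x.
Every vertex has degree 4, so 4V = 2E.
Euler: V − E + F = 2 ⇒ (2E)/4 − E + (12 + x) = 2.
Multiply by 8: 2·(2E) − 4·(2E) + 8·(12 + x) = 16, i.e. 96 + 8x − 2·(48 + 3x) = 16.
Collecting terms: 2x = 16, so x = 8.
Then 2E = 48 + 3·8 = 72, so E = 36, V = 2E/4 = 18, F = 12 + 8 = 20.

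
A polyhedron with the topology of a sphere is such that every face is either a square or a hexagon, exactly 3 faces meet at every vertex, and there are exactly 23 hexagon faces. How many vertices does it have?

54

Let x be the number of squares; then F = 23 + x.
Edge–face incidences: 2E = 6·23 + 4·x = 138 + 4x.
Every vertex has degree 3, so 3V = 2E.
Euler: V − E + F = 2 ⇒ (2E)/3 − E + (23 + x) = 2.
Multiply by 6: 2·(2E) − 3·(2E) + 6·(23 + x) = 12, i.e. 138 + 6x − (138 + 4x) = 12.
Collecting terms: 2x = 12, so x = 6.
Then 2E = 138 + 4·6 = 162, so E = 81, V = 2E/3 = 54, F = 23 + 6 = 29.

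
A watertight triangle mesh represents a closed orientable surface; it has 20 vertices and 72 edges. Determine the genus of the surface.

Every face is a triangle and each edge borders two faces, so 3F = 2·72, giving F = 48.
χ = V − E + F = 20 − 72 + 48 = -4.
For a closed orientable surface χ = 2 − 2g, so g = (2 − (-4))/2 = 3.

3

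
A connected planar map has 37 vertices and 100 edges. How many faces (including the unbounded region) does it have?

Euler's formula for a connected plane graph: V − E + F = 2, so F = 2 − 37 + 100 = 65.

65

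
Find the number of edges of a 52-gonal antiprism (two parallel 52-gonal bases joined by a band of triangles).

208

An antiprism on an n-gon has two n-gon caps and 2n triangles: V = 2·52 = 104, E = 4·52 = 208, F = 2·52 + 2 = 106.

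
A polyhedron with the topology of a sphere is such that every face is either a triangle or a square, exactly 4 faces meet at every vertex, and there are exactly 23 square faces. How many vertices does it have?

Let x be the number of triangles; then F = 23 + x.
Edge–face incidences: 2E = 4·23 + 3·x = 92 + 3x.
Every vertex has degree 4, so 4V = 2E.
Euler: V − E + F = 2 ⇒ (2E)/4 − E + (23 + x) = 2.
Multiply by 8: 2·(2E) − 4·(2E) + 8·(23 + x) = 16, i.e. 184 + 8x − 2·(92 + 3x) = 16.
Collecting terms: 2x = 16, so x = 8.
Then 2E = 92 + 3·8 = 116, so E = 58, V = 2E/4 = 29, F = 23 + 8 = 31.

29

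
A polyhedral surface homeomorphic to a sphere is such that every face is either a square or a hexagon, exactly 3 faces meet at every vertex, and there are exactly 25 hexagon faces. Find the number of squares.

Let x be the number of squares; then F = 25 + x.
Edge–face incidences: 2E = 6·25 + 4·x = 150 + 4x.
Every vertex has degree 3, so 3V = 2E.
Euler: V − E + F = 2 ⇒ (2E)/3 − E + (25 + x) = 2.
Multiply by 6: 2·(2E) − 3·(2E) + 6·(25 + x) = 12, i.e. 150 + 6x − (150 + 4x) = 12.
Collecting terms: 2x = 12, so x = 6.
Then 2E = 150 + 4·6 = 174, so E = 87, V = 2E/3 = 58, F = 25 + 6 = 31.

6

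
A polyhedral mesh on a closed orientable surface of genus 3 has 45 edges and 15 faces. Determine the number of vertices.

26

For a closed orientable surface of genus 3, χ = 2 − 2·3 = -4.
V = -4 + E − F = -4 + 45 − 15 = 26.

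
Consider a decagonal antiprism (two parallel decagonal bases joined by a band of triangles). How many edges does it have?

An antiprism on an n-gon has two n-gon caps and 2n triangles: V = 2·10 = 20, E = 4·10 = 40, F = 2·10 + 2 = 22.
Check: V − E + F = 20 − 40 + 22 = 2.

40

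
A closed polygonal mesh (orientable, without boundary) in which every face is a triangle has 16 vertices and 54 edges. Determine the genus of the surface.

2

Every face is a triangle and each edge borders two faces, so 3F = 2·54, giving F = 36.
χ = V − E + F = 16 − 54 + 36 = -2.
For a closed orientable surface χ = 2 − 2g, so g = (2 − (-2))/2 = 2.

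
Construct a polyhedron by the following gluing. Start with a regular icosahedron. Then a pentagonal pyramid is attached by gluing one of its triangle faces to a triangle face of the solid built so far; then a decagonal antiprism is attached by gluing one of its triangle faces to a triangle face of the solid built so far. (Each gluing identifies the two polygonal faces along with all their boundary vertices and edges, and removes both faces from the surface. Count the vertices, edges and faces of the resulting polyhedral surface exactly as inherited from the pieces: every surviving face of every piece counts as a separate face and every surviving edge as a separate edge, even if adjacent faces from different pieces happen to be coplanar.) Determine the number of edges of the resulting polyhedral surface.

74

A regular icosahedron: V=12, E=30, F=20.
Attach a pentagonal pyramid (V=6, E=10, F=6) along a 3-gon: merge 3 vertices and 3 edges, delete both glued faces → V=15, E=37, F=24.
Attach a decagonal antiprism (V=20, E=40, F=22) along a 3-gon: merge 3 vertices and 3 edges, delete both glued faces → V=32, E=74, F=44.
Check: V − E + F = 32 − 74 + 44 = 2.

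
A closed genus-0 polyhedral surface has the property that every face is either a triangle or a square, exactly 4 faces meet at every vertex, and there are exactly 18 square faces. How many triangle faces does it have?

Let x be the number of triangles; then F = 18 + x.
Edge–face incidences: 2E = 4·18 + 3·x = 72 + 3x.
Every vertex has degree 4, so 4V = 2E.
Euler: V − E + F = 2 ⇒ (2E)/4 − E + (18 + x) = 2.
Multiply by 8: 2·(2E) − 4·(2E) + 8·(18 + x) = 16, i.e. 144 + 8x − 2·(72 + 3x) = 16.
Collecting terms: 2x = 16, so x = 8.
Then 2E = 72 + 3·8 = 96, so E = 48, V = 2E/4 = 24, F = 18 + 8 = 26.

8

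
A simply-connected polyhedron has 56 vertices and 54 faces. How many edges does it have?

108

Here V − E + F = 2.
E = V + F − (2) = 56 + 54 − (2) = 108.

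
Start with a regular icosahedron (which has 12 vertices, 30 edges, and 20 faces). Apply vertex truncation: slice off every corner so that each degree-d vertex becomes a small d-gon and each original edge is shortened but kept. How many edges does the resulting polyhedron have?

Truncation replaces each original edge-end by a new vertex, so V′ = 2E = 60.
Each original edge survives, and each old vertex of degree d contributes d new edges; summing degrees gives Σd = 2E, so E′ = E + 2E = 3E = 90.
Each original face survives and each original vertex becomes one new face: F′ = F + V = 32.

90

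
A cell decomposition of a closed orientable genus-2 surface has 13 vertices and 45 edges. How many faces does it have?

For a closed orientable surface of genus 2, χ = 2 − 2·2 = -2.
F = -2 − V + E = -2 − 13 + 45 = 30.

30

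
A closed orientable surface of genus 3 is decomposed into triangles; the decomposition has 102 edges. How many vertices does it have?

χ = 2 − 2·3 = -4, and every face is a triangle so 3F = 2E.
F = 2E/3 = 68. Then V = -4 + E − F = -4 + 102 − 68 = 30.

30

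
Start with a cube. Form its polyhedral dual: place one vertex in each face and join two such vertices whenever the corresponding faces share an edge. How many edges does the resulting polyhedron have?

12

The base solid has V = 8, E = 12, F = 6.
The dual swaps V and F and preserves E: V′ = F = 6, E′ = E = 12, F′ = V = 8.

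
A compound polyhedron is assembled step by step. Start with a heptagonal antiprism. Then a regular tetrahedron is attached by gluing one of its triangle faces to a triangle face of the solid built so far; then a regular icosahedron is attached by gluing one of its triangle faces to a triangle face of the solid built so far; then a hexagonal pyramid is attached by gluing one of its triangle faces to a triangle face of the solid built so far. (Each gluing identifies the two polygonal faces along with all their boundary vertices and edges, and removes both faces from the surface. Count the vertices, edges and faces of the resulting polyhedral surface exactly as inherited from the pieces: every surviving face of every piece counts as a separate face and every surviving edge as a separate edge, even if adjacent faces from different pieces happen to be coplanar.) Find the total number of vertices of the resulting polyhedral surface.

28

A heptagonal antiprism: V=14, E=28, F=16.
Attach a regular tetrahedron (V=4, E=6, F=4) along a 3-gon: merge 3 vertices and 3 edges, delete both glued faces → V=15, E=31, F=18.
Attach a regular icosahedron (V=12, E=30, F=20) along a 3-gon: merge 3 vertices and 3 edges, delete both glued faces → V=24, E=58, F=36.
Attach a hexagonal pyramid (V=7, E=12, F=7) along a 3-gon: merge 3 vertices and 3 edges, delete both glued faces → V=28, E=67, F=41.
Check: V − E + F = 28 − 67 + 41 = 2.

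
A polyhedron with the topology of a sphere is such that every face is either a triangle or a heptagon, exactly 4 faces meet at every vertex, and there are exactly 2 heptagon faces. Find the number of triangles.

14

Let x be the number of triangles; then F = 2 + x.
Edge–face incidences: 2E = 7·2 + 3·x = 14 + 3x.
Every vertex has degree 4, so 4V = 2E.
Euler: V − E + F = 2 ⇒ (2E)/4 − E + (2 + x) = 2.
Multiply by 8: 2·(2E) − 4·(2E) + 8·(2 + x) = 16, i.e. 16 + 8x − 2·(14 + 3x) = 16.
Collecting terms: 2x − 12 = 16, so 2x = 28, so x = 14.
Then 2E = 14 + 3·14 = 56, so E = 28, V = 2E/4 = 14, F = 2 + 14 = 16.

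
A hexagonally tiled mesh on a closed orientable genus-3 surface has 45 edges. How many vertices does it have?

26

χ = 2 − 2·3 = -4, and every face is a hexagon so 6F = 2E.
F = 2E/6 = 15. Then V = -4 + E − F = -4 + 45 − 15 = 26.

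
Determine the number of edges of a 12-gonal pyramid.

A pyramid on an n-gon base has one n-gon and n triangles: V = 12 + 1 = 13, E = 2·12 = 24, F = 12 + 1 = 13.

24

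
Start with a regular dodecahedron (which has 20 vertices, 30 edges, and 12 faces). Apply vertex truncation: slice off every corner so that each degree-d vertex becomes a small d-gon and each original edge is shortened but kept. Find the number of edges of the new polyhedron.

90

Truncation replaces each original edge-end by a new vertex, so V′ = 2E = 60.
Each original edge survives, and each old vertex of degree d contributes d new edges; summing degrees gives Σd = 2E, so E′ = E + 2E = 3E = 90.
Each original face survives and each original vertex becomes one new face: F′ = F + V = 32.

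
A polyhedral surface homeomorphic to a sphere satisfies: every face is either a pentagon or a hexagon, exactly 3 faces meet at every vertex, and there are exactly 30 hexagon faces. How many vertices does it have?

80

Let x be the number of pentagons; then F = 30 + x.
Edge–face incidences: 2E = 6·30 + 5·x = 180 + 5x.
Every vertex has degree 3, so 3V = 2E.
Euler: V − E + F = 2 ⇒ (2E)/3 − E + (30 + x) = 2.
Multiply by 6: 2·(2E) − 3·(2E) + 6·(30 + x) = 12, i.e. 180 + 6x − (180 + 5x) = 12.
Collecting terms: x = 12.
Then 2E = 180 + 5·12 = 240, so E = 120, V = 2E/3 = 80, F = 30 + 12 = 42.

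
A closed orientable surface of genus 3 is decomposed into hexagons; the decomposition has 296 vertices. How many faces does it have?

150

χ = 2 − 2·3 = -4, and every face is a hexagon so 6F = 2E.
V − E + F = -4 with E = 6F/2 gives 296 − (6/2 − 1)·F = -4, so F = 150 and E = 450.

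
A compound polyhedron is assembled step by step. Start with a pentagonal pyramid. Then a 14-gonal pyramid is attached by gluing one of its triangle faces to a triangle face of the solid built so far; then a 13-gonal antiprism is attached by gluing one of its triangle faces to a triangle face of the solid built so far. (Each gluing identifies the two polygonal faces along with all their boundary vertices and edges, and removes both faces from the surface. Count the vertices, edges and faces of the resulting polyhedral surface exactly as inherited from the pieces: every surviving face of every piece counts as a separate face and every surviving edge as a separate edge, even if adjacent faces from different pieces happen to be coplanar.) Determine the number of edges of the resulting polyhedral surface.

84

A pentagonal pyramid: V=6, E=10, F=6.
Attach a 14-gonal pyramid (V=15, E=28, F=15) along a 3-gon: merge 3 vertices and 3 edges, delete both glued faces → V=18, E=35, F=19.
Attach a 13-gonal antiprism (V=26, E=52, F=28) along a 3-gon: merge 3 vertices and 3 edges, delete both glued faces → V=41, E=84, F=45.
Check: V − E + F = 41 − 84 + 45 = 2.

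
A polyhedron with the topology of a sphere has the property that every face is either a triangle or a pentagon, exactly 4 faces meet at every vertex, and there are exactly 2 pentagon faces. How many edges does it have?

20

Let x be the number of triangles; then F = 2 + x.
Edge–face incidences: 2E = 5·2 + 3·x = 10 + 3x.
Every vertex has degree 4, so 4V = 2E.
Euler: V − E + F = 2 ⇒ (2E)/4 − E + (2 + x) = 2.
Multiply by 8: 2·(2E) − 4·(2E) + 8·(2 + x) = 16, i.e. 16 + 8x − 2·(10 + 3x) = 16.
Collecting terms: 2x − 4 = 16, so 2x = 20, so x = 10.
Then 2E = 10 + 3·10 = 40, so E = 20, V = 2E/4 = 10, F = 2 + 10 = 12.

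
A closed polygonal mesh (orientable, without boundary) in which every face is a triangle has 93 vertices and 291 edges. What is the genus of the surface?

3

Every face is a triangle and each edge borders two faces, so 3F = 2·291, giving F = 194.
χ = V − E + F = 93 − 291 + 194 = -4.
For a closed orientable surface χ = 2 − 2g, so g = (2 − (-4))/2 = 3.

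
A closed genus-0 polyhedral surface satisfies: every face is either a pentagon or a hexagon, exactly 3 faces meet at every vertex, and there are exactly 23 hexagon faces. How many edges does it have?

Let x be the number of pentagons; then F = 23 + x.
Edge–face incidences: 2E = 6·23 + 5·x = 138 + 5x.
Every vertex has degree 3, so 3V = 2E.
Euler: V − E + F = 2 ⇒ (2E)/3 − E + (23 + x) = 2.
Multiply by 6: 2·(2E) − 3·(2E) + 6·(23 + x) = 12, i.e. 138 + 6x − (138 + 5x) = 12.
Collecting terms: x = 12.
Then 2E = 138 + 5·12 = 198, so E = 99, V = 2E/3 = 66, F = 23 + 12 = 35.

99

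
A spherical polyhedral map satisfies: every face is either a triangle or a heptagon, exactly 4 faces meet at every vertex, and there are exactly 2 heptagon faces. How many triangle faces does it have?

14

Let x be the number of triangles; then F = 2 + x.
Edge–face incidences: 2E = 7·2 + 3·x = 14 + 3x.
Every vertex has degree 4, so 4V = 2E.
Euler: V − E + F = 2 ⇒ (2E)/4 − E + (2 + x) = 2.
Multiply by 8: 2·(2E) − 4·(2E) + 8·(2 + x) = 16, i.e. 16 + 8x − 2·(14 + 3x) = 16.
Collecting terms: 2x − 12 = 16, so 2x = 28, so x = 14.
Then 2E = 14 + 3·14 = 56, so E = 28, V = 2E/4 = 14, F = 2 + 14 = 16.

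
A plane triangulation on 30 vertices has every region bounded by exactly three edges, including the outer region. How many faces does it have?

In a plane triangulation 3F = 2E and V − E + F = 2, so F = 2V − 4 = 2·30 − 4 = 56.

56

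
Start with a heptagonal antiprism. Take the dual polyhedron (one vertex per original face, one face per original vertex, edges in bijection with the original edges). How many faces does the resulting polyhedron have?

14

The base solid has V = 14, E = 28, F = 16.
The dual swaps V and F and preserves E: V′ = F = 16, E′ = E = 28, F′ = V = 14.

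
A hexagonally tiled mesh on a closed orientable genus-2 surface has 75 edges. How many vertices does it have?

χ = 2 − 2·2 = -2, and every face is a hexagon so 6F = 2E.
F = 2E/6 = 25. Then V = -2 + E − F = -2 + 75 − 25 = 48.

48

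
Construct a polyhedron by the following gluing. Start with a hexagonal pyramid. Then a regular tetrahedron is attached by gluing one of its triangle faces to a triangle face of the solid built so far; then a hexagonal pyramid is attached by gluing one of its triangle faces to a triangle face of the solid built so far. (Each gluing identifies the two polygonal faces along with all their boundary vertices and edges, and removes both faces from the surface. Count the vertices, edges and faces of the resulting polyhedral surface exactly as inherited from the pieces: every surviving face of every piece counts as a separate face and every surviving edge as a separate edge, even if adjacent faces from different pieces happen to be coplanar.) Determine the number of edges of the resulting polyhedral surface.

A hexagonal pyramid: V=7, E=12, F=7.
Attach a regular tetrahedron (V=4, E=6, F=4) along a 3-gon: merge 3 vertices and 3 edges, delete both glued faces → V=8, E=15, F=9.
Attach a hexagonal pyramid (V=7, E=12, F=7) along a 3-gon: merge 3 vertices and 3 edges, delete both glued faces → V=12, E=24, F=14.
Check: V − E + F = 12 − 24 + 14 = 2.

24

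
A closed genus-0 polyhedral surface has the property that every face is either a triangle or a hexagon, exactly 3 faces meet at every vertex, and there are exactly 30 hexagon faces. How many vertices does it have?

Let x be the number of triangles; then F = 30 + x.
Edge–face incidences: 2E = 6·30 + 3·x = 180 + 3x.
Every vertex has degree 3, so 3V = 2E.
Euler: V − E + F = 2 ⇒ (2E)/3 − E + (30 + x) = 2.
Multiply by 6: 2·(2E) − 3·(2E) + 6·(30 + x) = 12, i.e. 180 + 6x − (180 + 3x) = 12.
Collecting terms: 3x = 12, so x = 4.
Then 2E = 180 + 3·4 = 192, so E = 96, V = 2E/3 = 64, F = 30 + 4 = 34.

64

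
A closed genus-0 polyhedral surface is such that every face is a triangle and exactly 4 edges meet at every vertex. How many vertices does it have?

6

Each face has 3 edges and each edge borders two faces, so 2E = 3F.
Each vertex has degree 4, so 4V = 2E and hence V = 3F/4.
Euler: V − E + F = 2 ⇒ (3F/4) − (3F/2) + F = 2.
Multiply by 8: (6 − 12 + 8)F = 16, i.e. 2F = 16.
So F = 8, E = 3·8/2 = 12, V = 3·8/4 = 6.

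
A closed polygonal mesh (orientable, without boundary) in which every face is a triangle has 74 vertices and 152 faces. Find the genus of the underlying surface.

Every face is a triangle, so 2E = 3·152 = 456, giving E = 228.
χ = V − E + F = 74 − 228 + 152 = -2.
For a closed orientable surface χ = 2 − 2g, so g = (2 − (-2))/2 = 2.

2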